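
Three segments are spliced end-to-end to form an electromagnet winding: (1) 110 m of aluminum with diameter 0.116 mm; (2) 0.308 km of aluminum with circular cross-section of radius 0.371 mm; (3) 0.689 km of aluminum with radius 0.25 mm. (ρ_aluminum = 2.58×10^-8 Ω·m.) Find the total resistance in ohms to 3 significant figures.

377 Ω

Seg 1: A = π(d/2)² = π(5.8000e-05 m)² = 1.057e-08 m²
R_1 = (2.58×10^-8)(110)/(1.057e-08) = 268.5 Ω
Seg 2: A = πr² = π(3.7100e-04 m)² = 4.324e-07 m²
R_2 = (2.58×10^-8)(308)/(4.324e-07) = 18.38 Ω
Seg 3: A = πr² = π(2.5000e-04 m)² = 1.963e-07 m²
R_3 = (2.58×10^-8)(689)/(1.963e-07) = 90.53 Ω
R_total = R_1 + R_2 + R_3 = 377 Ω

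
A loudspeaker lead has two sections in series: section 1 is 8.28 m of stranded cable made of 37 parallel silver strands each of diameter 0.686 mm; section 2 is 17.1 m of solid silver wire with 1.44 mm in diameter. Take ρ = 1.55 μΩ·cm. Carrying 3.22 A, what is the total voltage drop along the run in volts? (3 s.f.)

0.554 V

ρ = 1.55 μΩ·cm = 1.55×10^-8 Ω·m
Section 1: A_strand = π(3.4300e-04)² = 3.696e-07 m²; R₁ = ρL/(N·A_s) = (1.55×10^-8)(8.28)/(37×3.696e-07) = 0.009385 Ω
Section 2: A = π(d/2)² = π(7.2000e-04 m)² = 1.629e-06 m²
R₂ = (1.55×10^-8)(17.1)/(1.629e-06) = 0.1627 Ω
R = R₁ + R₂ = 0.1721 Ω
V = IR = 3.22 × 0.1721 = 0.554 V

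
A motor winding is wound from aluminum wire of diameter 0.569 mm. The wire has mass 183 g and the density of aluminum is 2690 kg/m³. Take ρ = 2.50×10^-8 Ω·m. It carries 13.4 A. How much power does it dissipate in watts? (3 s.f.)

4720 W

A = π(d/2)² = π(2.8450e-04 m)² = 2.5428e-07 m²
L = m/(density·A) = 0.183/(2690×2.5428e-07) = 267.5 m
R = ρL/A = (2.50×10^-8)(267.5)/(2.5428e-07) = 26.3 Ω
P = I²R = (13.4)² × 26.3 = 4720 W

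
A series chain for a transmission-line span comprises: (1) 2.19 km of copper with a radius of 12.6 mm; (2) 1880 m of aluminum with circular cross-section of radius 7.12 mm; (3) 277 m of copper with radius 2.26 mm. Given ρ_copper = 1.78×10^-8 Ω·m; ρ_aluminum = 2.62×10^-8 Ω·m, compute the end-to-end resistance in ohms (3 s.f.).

Seg 1: A = πr² = π(1.2600e-02 m)² = 4.988e-04 m²
R_1 = (1.78×10^-8)(2190)/(4.988e-04) = 0.07816 Ω
Seg 2: A = πr² = π(7.1200e-03 m)² = 1.593e-04 m²
R_2 = (2.62×10^-8)(1880)/(1.593e-04) = 0.3093 Ω
Seg 3: A = πr² = π(2.2600e-03 m)² = 1.605e-05 m²
R_3 = (1.78×10^-8)(277)/(1.605e-05) = 0.3073 Ω
R_total = R_1 + R_2 + R_3 = 0.695 Ω

0.695 Ω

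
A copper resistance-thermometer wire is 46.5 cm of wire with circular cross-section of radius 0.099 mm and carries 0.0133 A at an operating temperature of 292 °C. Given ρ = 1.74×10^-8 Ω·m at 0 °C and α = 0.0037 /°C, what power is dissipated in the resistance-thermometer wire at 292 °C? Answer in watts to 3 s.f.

A = πr² = π(9.9000e-05 m)² = 3.079e-08 m²
R₍0₎ = ρL/A = (1.74×10^-8)(0.465)/(3.079e-08) = 0.2628 Ω
R₍292₎ = R₍0₎(1 + αΔT) = 0.2628 × (1 + 0.0037×292) = 0.5467 Ω
P = I²R = (0.0133)² × 0.5467 = 9.67×10^-5 W

9.67×10^-5 W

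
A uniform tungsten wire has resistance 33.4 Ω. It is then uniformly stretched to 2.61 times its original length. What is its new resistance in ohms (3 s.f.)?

228 Ω

Volume constant ⇒ A' = A/k with k = 2.61. R' = ρ(kL)/(A/k) = k²R.
R' = 6.812 × 33.4 = 228 Ω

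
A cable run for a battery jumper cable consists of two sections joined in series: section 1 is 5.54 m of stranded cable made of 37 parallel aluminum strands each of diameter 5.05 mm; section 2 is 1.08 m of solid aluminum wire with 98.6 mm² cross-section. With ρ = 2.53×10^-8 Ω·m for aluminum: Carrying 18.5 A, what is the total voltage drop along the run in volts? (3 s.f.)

Section 1: A_strand = π(2.5250e-03)² = 2.003e-05 m²; R₁ = ρL/(N·A_s) = (2.53×10^-8)(5.54)/(37×2.003e-05) = 1.891×10^-4 Ω
Section 2: A = 98.6 mm² = 9.860e-05 m²
R₂ = (2.53×10^-8)(1.08)/(9.860e-05) = 2.771×10^-4 Ω
R = R₁ + R₂ = 4.662×10^-4 Ω
V = IR = 18.5 × 4.662×10^-4 = 0.00863 V

0.00863 V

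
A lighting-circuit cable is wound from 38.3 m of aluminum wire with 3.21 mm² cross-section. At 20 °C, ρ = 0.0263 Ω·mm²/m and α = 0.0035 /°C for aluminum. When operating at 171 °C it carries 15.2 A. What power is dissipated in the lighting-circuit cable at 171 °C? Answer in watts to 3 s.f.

ρ = 0.0263 Ω·mm²/m = 2.63×10^-8 Ω·m
A = 3.21 mm² = 3.210e-06 m²
R₍20₎ = ρL/A = (2.63×10^-8)(38.3)/(3.210e-06) = 0.3138 Ω
R₍171₎ = R₍20₎(1 + αΔT) = 0.3138 × (1 + 0.0035×151) = 0.4796 Ω
P = I²R = (15.2)² × 0.4796 = 111 W

111 W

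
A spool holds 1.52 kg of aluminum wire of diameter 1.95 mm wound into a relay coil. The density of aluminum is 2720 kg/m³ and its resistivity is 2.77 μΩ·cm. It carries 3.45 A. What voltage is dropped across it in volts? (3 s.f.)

5.99 V

ρ = 2.77 μΩ·cm = 2.77×10^-8 Ω·m
A = π(d/2)² = π(9.7500e-04 m)² = 2.9865e-06 m²
L = m/(density·A) = 1.52/(2720×2.9865e-06) = 187.1 m
R = ρL/A = (2.77×10^-8)(187.1)/(2.9865e-06) = 1.736 Ω
V = IR = 3.45 × 1.736 = 5.99 V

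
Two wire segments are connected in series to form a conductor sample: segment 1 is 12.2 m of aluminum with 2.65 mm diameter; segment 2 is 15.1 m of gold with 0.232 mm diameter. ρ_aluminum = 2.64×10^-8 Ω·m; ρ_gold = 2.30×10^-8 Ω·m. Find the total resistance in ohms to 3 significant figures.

8.27 Ω

Segment 1: A = π(d/2)² = π(1.3250e-03 m)² = 5.515e-06 m²
R₁ = ρL/A = (2.64×10^-8)(12.2)/(5.515e-06) = 0.0584 Ω
Segment 2: A = π(d/2)² = π(1.1600e-04 m)² = 4.227e-08 m²
R₂ = (2.30×10^-8)(15.1)/(4.227e-08) = 8.216 Ω
R = R₁ + R₂ = 8.27 Ω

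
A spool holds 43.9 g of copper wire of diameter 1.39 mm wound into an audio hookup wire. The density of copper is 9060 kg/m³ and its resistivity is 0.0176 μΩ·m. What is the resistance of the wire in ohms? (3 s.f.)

0.0370 Ω

ρ = 0.0176 μΩ·m = 1.76×10^-8 Ω·m
A = π(d/2)² = π(6.9500e-04 m)² = 1.5175e-06 m²
L = m/(density·A) = 0.0439/(9060×1.5175e-06) = 3.193 m
R = ρL/A = (1.76×10^-8)(3.193)/(1.5175e-06) = 0.0370 Ω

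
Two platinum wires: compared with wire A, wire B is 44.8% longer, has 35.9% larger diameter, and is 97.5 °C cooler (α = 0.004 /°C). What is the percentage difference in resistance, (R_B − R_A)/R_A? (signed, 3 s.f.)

R ∝ ρL/d² with ρ ∝ (1+αΔT), so R_B/R_A = (1 + 44.8/100) × (1 + 35.9/100)⁻² × (1 − 0.004×97.5)
= 1.448 × 0.5414 × 0.61 = 0.4783
(R_B − R_A)/R_A = 0.4783 − 1 = -52.2%

-52.2%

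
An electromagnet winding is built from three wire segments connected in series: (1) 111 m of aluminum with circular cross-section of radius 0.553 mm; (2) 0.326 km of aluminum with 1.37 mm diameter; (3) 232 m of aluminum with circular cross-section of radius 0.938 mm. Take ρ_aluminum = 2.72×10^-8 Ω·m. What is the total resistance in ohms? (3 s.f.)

11.4 Ω

Seg 1: A = πr² = π(5.5300e-04 m)² = 9.607e-07 m²
R_1 = (2.72×10^-8)(111)/(9.607e-07) = 3.143 Ω
Seg 2: A = π(d/2)² = π(6.8500e-04 m)² = 1.474e-06 m²
R_2 = (2.72×10^-8)(326)/(1.474e-06) = 6.015 Ω
Seg 3: A = πr² = π(9.3800e-04 m)² = 2.764e-06 m²
R_3 = (2.72×10^-8)(232)/(2.764e-06) = 2.283 Ω
R_total = R_1 + R_2 + R_3 = 11.4 Ω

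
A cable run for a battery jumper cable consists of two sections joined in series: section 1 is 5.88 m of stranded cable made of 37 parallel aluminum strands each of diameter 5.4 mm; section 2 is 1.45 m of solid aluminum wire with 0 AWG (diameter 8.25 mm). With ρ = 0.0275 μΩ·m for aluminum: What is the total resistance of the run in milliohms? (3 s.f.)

ρ = 0.0275 μΩ·m = 2.75×10^-8 Ω·m
Section 1: A_strand = π(2.7000e-03)² = 2.290e-05 m²; R₁ = ρL/(N·A_s) = (2.75×10^-8)(5.88)/(37×2.290e-05) = 1.908×10^-4 Ω
Section 2: A = π(8.25/2 mm)² = π(4.1250e-03 m)² = 5.346e-05 m²
R₂ = (2.75×10^-8)(1.45)/(5.346e-05) = 7.459×10^-4 Ω
R = R₁ + R₂ = 0.937 mΩ

0.937 mΩ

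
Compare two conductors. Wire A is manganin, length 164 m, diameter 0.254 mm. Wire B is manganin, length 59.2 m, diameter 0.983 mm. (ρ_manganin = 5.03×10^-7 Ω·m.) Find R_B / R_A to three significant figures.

0.0241

R ∝ ρL/d², so R_B/R_A = (L_B/L_A) × (d_A/d_B)²
= (59.2/164) × (0.254/0.983)² = 0.0241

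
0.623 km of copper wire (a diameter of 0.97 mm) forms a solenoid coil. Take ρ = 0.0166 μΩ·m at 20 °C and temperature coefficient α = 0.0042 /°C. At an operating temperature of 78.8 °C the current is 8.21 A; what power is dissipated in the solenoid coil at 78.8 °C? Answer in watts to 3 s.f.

ρ = 0.0166 μΩ·m = 1.66×10^-8 Ω·m
A = π(d/2)² = π(4.8500e-04 m)² = 7.390e-07 m²
R₍20₎ = ρL/A = (1.66×10^-8)(623)/(7.390e-07) = 13.99 Ω
R₍78.8₎ = R₍20₎(1 + αΔT) = 13.99 × (1 + 0.0042×58.8) = 17.45 Ω
P = I²R = (8.21)² × 17.45 = 1180 W

1180 W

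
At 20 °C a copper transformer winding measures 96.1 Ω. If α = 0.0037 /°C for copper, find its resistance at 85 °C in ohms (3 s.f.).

ΔT = 85 − 20 = 65 °C
R = R₀(1 + αΔT) = 96.1 × (1 + 0.0037×65) = 96.1 × 1.24 = 119 Ω

119 Ω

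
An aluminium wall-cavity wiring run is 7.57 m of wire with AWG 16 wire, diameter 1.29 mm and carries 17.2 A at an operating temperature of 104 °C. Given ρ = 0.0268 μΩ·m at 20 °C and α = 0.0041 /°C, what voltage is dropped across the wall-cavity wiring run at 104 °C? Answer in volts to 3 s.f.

3.59 V

ρ = 0.0268 μΩ·m = 2.68×10^-8 Ω·m
A = π(1.29/2 mm)² = π(6.4500e-04 m)² = 1.307e-06 m²
R₍20₎ = ρL/A = (2.68×10^-8)(7.57)/(1.307e-06) = 0.1552 Ω
R₍104₎ = R₍20₎(1 + αΔT) = 0.1552 × (1 + 0.0041×84) = 0.2087 Ω
V = IR = 17.2 × 0.2087 = 3.59 V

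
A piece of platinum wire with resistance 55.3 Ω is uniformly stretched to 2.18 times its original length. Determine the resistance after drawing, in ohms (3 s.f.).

Volume constant ⇒ A' = A/k with k = 2.18. R' = ρ(kL)/(A/k) = k²R.
R' = 4.752 × 55.3 = 263 Ω

263 Ω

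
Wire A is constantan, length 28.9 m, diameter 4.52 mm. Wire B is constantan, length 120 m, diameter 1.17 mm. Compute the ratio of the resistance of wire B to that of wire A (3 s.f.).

R ∝ ρL/d², so R_B/R_A = (L_B/L_A) × (d_A/d_B)²
= (120/28.9) × (4.52/1.17)² = 62.0

62.0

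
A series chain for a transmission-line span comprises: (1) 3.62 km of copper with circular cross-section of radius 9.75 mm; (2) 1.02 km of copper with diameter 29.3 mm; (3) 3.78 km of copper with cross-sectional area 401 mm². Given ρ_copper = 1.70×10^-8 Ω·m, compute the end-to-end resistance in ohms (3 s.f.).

0.392 Ω

Seg 1: A = πr² = π(9.7500e-03 m)² = 2.986e-04 m²
R_1 = (1.70×10^-8)(3620)/(2.986e-04) = 0.2061 Ω
Seg 2: A = π(d/2)² = π(1.4650e-02 m)² = 6.743e-04 m²
R_2 = (1.70×10^-8)(1020)/(6.743e-04) = 0.02572 Ω
Seg 3: A = 401 mm² = 4.010e-04 m²
R_3 = (1.70×10^-8)(3780)/(4.010e-04) = 0.1602 Ω
R_total = R_1 + R_2 + R_3 = 0.392 Ω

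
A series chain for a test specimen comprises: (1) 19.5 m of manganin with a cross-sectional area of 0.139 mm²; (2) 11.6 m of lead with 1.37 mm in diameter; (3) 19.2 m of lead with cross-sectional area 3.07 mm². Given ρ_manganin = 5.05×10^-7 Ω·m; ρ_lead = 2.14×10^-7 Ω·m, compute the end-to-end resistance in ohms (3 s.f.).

73.9 Ω

Seg 1: A = 0.139 mm² = 1.390e-07 m²
R_1 = (5.05×10^-7)(19.5)/(1.390e-07) = 70.85 Ω
Seg 2: A = π(d/2)² = π(6.8500e-04 m)² = 1.474e-06 m²
R_2 = (2.14×10^-7)(11.6)/(1.474e-06) = 1.684 Ω
Seg 3: A = 3.07 mm² = 3.070e-06 m²
R_3 = (2.14×10^-7)(19.2)/(3.070e-06) = 1.338 Ω
R_total = R_1 + R_2 + R_3 = 73.9 Ω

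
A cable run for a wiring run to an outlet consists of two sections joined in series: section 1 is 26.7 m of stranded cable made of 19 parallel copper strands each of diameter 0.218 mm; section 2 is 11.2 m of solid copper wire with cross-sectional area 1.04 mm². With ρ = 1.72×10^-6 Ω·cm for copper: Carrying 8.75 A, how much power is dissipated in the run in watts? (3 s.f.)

63.8 W

ρ = 1.72×10^-6 Ω·cm = 1.72×10^-8 Ω·m
Section 1: A_strand = π(1.0900e-04)² = 3.733e-08 m²; R₁ = ρL/(N·A_s) = (1.72×10^-8)(26.7)/(19×3.733e-08) = 0.6476 Ω
Section 2: A = 1.04 mm² = 1.040e-06 m²
R₂ = (1.72×10^-8)(11.2)/(1.040e-06) = 0.1852 Ω
R = R₁ + R₂ = 0.8328 Ω
P = I²R = (8.75)² × 0.8328 = 63.8 W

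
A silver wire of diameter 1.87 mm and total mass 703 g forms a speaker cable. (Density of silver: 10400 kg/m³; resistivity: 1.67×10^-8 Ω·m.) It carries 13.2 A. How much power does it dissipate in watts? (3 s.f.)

A = π(d/2)² = π(9.3500e-04 m)² = 2.7465e-06 m²
L = m/(density·A) = 0.703/(10400×2.7465e-06) = 24.61 m
R = ρL/A = (1.67×10^-8)(24.61)/(2.7465e-06) = 0.1497 Ω
P = I²R = (13.2)² × 0.1497 = 26.1 W

26.1 W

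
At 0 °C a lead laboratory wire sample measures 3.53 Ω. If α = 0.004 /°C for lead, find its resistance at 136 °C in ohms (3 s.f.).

5.45 Ω

ΔT = 136 − 0 = 136 °C
R = R₀(1 + αΔT) = 3.53 × (1 + 0.004×136) = 3.53 × 1.544 = 5.45 Ω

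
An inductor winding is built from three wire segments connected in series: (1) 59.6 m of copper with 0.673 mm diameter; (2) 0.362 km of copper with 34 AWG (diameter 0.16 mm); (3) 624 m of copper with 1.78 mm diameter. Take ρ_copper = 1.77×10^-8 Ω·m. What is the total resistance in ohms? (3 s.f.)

Seg 1: A = π(d/2)² = π(3.3650e-04 m)² = 3.557e-07 m²
R_1 = (1.77×10^-8)(59.6)/(3.557e-07) = 2.966 Ω
Seg 2: A = π(0.16/2 mm)² = π(8.0000e-05 m)² = 2.011e-08 m²
R_2 = (1.77×10^-8)(362)/(2.011e-08) = 318.7 Ω
Seg 3: A = π(d/2)² = π(8.9000e-04 m)² = 2.488e-06 m²
R_3 = (1.77×10^-8)(624)/(2.488e-06) = 4.438 Ω
R_total = R_1 + R_2 + R_3 = 326 Ω

326 Ω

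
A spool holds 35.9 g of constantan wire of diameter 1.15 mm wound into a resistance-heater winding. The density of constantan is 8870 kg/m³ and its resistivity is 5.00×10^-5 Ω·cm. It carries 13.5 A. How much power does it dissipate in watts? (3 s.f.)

ρ = 5.00×10^-5 Ω·cm = 5.00×10^-7 Ω·m
A = π(d/2)² = π(5.7500e-04 m)² = 1.0387e-06 m²
L = m/(density·A) = 0.0359/(8870×1.0387e-06) = 3.897 m
R = ρL/A = (5.00×10^-7)(3.897)/(1.0387e-06) = 1.876 Ω
P = I²R = (13.5)² × 1.876 = 342 W

342 W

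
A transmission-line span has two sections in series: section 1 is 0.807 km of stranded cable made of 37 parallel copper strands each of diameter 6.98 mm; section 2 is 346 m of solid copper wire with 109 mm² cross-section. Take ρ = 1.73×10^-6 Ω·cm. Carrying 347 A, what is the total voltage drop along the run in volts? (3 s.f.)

22.5 V

ρ = 1.73×10^-6 Ω·cm = 1.73×10^-8 Ω·m
Section 1: A_strand = π(3.4900e-03)² = 3.826e-05 m²; R₁ = ρL/(N·A_s) = (1.73×10^-8)(807)/(37×3.826e-05) = 0.009861 Ω
Section 2: A = 109 mm² = 1.090e-04 m²
R₂ = (1.73×10^-8)(346)/(1.090e-04) = 0.05492 Ω
R = R₁ + R₂ = 0.06478 Ω
V = IR = 347 × 0.06478 = 22.5 V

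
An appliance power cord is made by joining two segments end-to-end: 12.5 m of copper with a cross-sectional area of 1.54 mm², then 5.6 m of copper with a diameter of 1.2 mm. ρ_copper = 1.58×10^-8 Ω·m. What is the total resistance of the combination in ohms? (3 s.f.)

Segment 1: A = 1.54 mm² = 1.540e-06 m²
R₁ = ρL/A = (1.58×10^-8)(12.5)/(1.540e-06) = 0.1282 Ω
Segment 2: A = π(d/2)² = π(6.0000e-04 m)² = 1.131e-06 m²
R₂ = (1.58×10^-8)(5.6)/(1.131e-06) = 0.07823 Ω
R = R₁ + R₂ = 0.206 Ω

0.206 Ω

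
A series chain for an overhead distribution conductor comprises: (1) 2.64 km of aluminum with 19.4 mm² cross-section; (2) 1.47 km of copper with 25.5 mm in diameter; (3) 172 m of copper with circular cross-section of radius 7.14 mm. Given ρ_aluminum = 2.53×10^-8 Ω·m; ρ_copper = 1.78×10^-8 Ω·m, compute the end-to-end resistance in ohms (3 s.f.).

3.51 Ω

Seg 1: A = 19.4 mm² = 1.940e-05 m²
R_1 = (2.53×10^-8)(2640)/(1.940e-05) = 3.443 Ω
Seg 2: A = π(d/2)² = π(1.2750e-02 m)² = 5.107e-04 m²
R_2 = (1.78×10^-8)(1470)/(5.107e-04) = 0.05124 Ω
Seg 3: A = πr² = π(7.1400e-03 m)² = 1.602e-04 m²
R_3 = (1.78×10^-8)(172)/(1.602e-04) = 0.01912 Ω
R_total = R_1 + R_2 + R_3 = 3.51 Ω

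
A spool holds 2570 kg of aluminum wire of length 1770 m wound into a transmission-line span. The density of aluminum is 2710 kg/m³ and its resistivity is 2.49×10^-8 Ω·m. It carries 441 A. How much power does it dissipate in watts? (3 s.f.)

16000 W

A = m/(density·L) = 2570/(2710×1770) = 5.3579e-04 m²
R = ρL/A = (2.49×10^-8)(1770)/(5.3579e-04) = 0.08226 Ω
P = I²R = (441)² × 0.08226 = 16000 W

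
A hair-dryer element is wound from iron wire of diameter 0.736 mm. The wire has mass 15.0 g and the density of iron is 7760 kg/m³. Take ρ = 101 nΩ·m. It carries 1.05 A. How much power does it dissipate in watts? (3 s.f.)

1.19 W

ρ = 101 nΩ·m = 1.01×10^-7 Ω·m
A = π(d/2)² = π(3.6800e-04 m)² = 4.2545e-07 m²
L = m/(density·A) = 0.015/(7760×4.2545e-07) = 4.543 m
R = ρL/A = (1.01×10^-7)(4.543)/(4.2545e-07) = 1.079 Ω
P = I²R = (1.05)² × 1.079 = 1.19 W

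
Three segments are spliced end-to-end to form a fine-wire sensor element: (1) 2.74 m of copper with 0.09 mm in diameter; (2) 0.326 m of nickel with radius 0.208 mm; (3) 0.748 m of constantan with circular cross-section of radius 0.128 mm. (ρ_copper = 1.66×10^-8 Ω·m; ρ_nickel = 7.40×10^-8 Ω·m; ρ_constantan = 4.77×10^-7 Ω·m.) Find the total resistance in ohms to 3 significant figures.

Seg 1: A = π(d/2)² = π(4.5000e-05 m)² = 6.362e-09 m²
R_1 = (1.66×10^-8)(2.74)/(6.362e-09) = 7.15 Ω
Seg 2: A = πr² = π(2.0800e-04 m)² = 1.359e-07 m²
R_2 = (7.40×10^-8)(0.326)/(1.359e-07) = 0.1775 Ω
Seg 3: A = πr² = π(1.2800e-04 m)² = 5.147e-08 m²
R_3 = (4.77×10^-7)(0.748)/(5.147e-08) = 6.932 Ω
R_total = R_1 + R_2 + R_3 = 14.3 Ω

14.3 Ω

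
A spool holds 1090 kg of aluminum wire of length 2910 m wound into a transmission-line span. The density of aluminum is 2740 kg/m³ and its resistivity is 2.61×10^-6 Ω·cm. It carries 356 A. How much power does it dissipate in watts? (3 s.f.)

70400 W

ρ = 2.61×10^-6 Ω·cm = 2.61×10^-8 Ω·m
A = m/(density·L) = 1090/(2740×2910) = 1.3670e-04 m²
R = ρL/A = (2.61×10^-8)(2910)/(1.3670e-04) = 0.5556 Ω
P = I²R = (356)² × 0.5556 = 70400 W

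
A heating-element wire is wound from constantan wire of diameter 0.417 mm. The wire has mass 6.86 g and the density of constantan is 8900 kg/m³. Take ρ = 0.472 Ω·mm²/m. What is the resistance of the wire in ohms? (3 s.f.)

ρ = 0.472 Ω·mm²/m = 4.72×10^-7 Ω·m
A = π(d/2)² = π(2.0850e-04 m)² = 1.3657e-07 m²
L = m/(density·A) = 0.00686/(8900×1.3657e-07) = 5.644 m
R = ρL/A = (4.72×10^-7)(5.644)/(1.3657e-07) = 19.5 Ω

19.5 Ω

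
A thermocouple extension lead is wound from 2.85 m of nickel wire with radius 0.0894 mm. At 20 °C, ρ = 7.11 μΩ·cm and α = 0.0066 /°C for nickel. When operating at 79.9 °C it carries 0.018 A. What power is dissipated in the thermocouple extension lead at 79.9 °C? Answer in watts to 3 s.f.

ρ = 7.11 μΩ·cm = 7.11×10^-8 Ω·m
A = πr² = π(8.9400e-05 m)² = 2.511e-08 m²
R₍20₎ = ρL/A = (7.11×10^-8)(2.85)/(2.511e-08) = 8.07 Ω
R₍79.9₎ = R₍20₎(1 + αΔT) = 8.07 × (1 + 0.0066×59.9) = 11.26 Ω
P = I²R = (0.018)² × 11.26 = 0.00365 W

0.00365 W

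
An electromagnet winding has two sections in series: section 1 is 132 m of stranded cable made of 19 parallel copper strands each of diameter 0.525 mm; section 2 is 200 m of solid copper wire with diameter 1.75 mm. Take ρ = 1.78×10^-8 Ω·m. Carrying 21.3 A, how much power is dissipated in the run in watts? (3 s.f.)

931 W

Section 1: A_strand = π(2.6250e-04)² = 2.165e-07 m²; R₁ = ρL/(N·A_s) = (1.78×10^-8)(132)/(19×2.165e-07) = 0.5713 Ω
Section 2: A = π(d/2)² = π(8.7500e-04 m)² = 2.405e-06 m²
R₂ = (1.78×10^-8)(200)/(2.405e-06) = 1.48 Ω
R = R₁ + R₂ = 2.051 Ω
P = I²R = (21.3)² × 2.051 = 931 W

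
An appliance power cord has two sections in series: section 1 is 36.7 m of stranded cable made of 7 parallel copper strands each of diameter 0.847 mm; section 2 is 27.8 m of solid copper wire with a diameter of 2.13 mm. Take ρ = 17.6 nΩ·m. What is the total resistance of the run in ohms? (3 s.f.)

ρ = 17.6 nΩ·m = 1.76×10^-8 Ω·m
Section 1: A_strand = π(4.2350e-04)² = 5.635e-07 m²; R₁ = ρL/(N·A_s) = (1.76×10^-8)(36.7)/(7×5.635e-07) = 0.1638 Ω
Section 2: A = π(d/2)² = π(1.0650e-03 m)² = 3.563e-06 m²
R₂ = (1.76×10^-8)(27.8)/(3.563e-06) = 0.1373 Ω
R = R₁ + R₂ = 0.301 Ω

0.301 Ω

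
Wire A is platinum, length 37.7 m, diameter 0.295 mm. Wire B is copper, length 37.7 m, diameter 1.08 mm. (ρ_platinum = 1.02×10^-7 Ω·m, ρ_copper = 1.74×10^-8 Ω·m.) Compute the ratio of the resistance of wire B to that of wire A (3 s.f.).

0.0127

R ∝ ρL/d², so R_B/R_A = (ρ_B/ρ_A) × (d_A/d_B)²
= (1.74×10^-8/1.02×10^-7) × (0.295/1.08)² = 0.0127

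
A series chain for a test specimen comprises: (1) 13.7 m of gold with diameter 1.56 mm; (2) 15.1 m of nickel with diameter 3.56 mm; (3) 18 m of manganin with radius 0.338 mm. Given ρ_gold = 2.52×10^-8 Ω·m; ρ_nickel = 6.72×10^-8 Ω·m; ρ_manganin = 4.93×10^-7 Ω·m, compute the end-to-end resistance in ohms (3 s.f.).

Seg 1: A = π(d/2)² = π(7.8000e-04 m)² = 1.911e-06 m²
R_1 = (2.52×10^-8)(13.7)/(1.911e-06) = 0.1806 Ω
Seg 2: A = π(d/2)² = π(1.7800e-03 m)² = 9.954e-06 m²
R_2 = (6.72×10^-8)(15.1)/(9.954e-06) = 0.1019 Ω
Seg 3: A = πr² = π(3.3800e-04 m)² = 3.589e-07 m²
R_3 = (4.93×10^-7)(18)/(3.589e-07) = 24.72 Ω
R_total = R_1 + R_2 + R_3 = 25.0 Ω

25.0 Ω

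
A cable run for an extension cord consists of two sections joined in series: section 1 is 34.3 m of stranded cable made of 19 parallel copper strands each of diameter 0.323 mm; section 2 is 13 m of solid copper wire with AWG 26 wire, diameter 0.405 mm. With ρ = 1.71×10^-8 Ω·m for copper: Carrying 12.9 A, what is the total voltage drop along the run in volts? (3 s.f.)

Section 1: A_strand = π(1.6150e-04)² = 8.194e-08 m²; R₁ = ρL/(N·A_s) = (1.71×10^-8)(34.3)/(19×8.194e-08) = 0.3767 Ω
Section 2: A = π(0.405/2 mm)² = π(2.0250e-04 m)² = 1.288e-07 m²
R₂ = (1.71×10^-8)(13)/(1.288e-07) = 1.726 Ω
R = R₁ + R₂ = 2.102 Ω
V = IR = 12.9 × 2.102 = 27.1 V

27.1 V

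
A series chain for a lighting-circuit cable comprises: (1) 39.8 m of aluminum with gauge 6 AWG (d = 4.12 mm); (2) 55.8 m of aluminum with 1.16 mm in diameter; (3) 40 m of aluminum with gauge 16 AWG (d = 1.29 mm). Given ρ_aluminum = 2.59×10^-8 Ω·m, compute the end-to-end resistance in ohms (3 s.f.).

2.24 Ω

Seg 1: A = π(4.12/2 mm)² = π(2.0600e-03 m)² = 1.333e-05 m²
R_1 = (2.59×10^-8)(39.8)/(1.333e-05) = 0.07732 Ω
Seg 2: A = π(d/2)² = π(5.8000e-04 m)² = 1.057e-06 m²
R_2 = (2.59×10^-8)(55.8)/(1.057e-06) = 1.368 Ω
Seg 3: A = π(1.29/2 mm)² = π(6.4500e-04 m)² = 1.307e-06 m²
R_3 = (2.59×10^-8)(40)/(1.307e-06) = 0.7927 Ω
R_total = R_1 + R_2 + R_3 = 2.24 Ω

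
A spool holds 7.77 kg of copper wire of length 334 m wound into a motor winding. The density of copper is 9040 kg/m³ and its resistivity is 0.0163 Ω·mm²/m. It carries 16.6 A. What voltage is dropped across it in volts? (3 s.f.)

ρ = 0.0163 Ω·mm²/m = 1.63×10^-8 Ω·m
A = m/(density·L) = 7.77/(9040×334) = 2.5734e-06 m²
R = ρL/A = (1.63×10^-8)(334)/(2.5734e-06) = 2.116 Ω
V = IR = 16.6 × 2.116 = 35.1 V

35.1 V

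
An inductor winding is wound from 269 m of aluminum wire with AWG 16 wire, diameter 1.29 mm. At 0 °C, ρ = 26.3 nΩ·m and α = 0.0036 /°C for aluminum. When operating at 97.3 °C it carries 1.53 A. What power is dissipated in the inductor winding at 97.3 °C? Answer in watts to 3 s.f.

17.1 W

ρ = 26.3 nΩ·m = 2.63×10^-8 Ω·m
A = π(1.29/2 mm)² = π(6.4500e-04 m)² = 1.307e-06 m²
R₍0₎ = ρL/A = (2.63×10^-8)(269)/(1.307e-06) = 5.413 Ω
R₍97.3₎ = R₍0₎(1 + αΔT) = 5.413 × (1 + 0.0036×97.3) = 7.309 Ω
P = I²R = (1.53)² × 7.309 = 17.1 W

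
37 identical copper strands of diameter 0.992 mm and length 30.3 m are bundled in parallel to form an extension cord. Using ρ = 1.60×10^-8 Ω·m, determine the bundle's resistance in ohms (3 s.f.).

A_strand = π(4.9600e-04 m)² = 7.729e-07 m²
R_strand = ρL/A = (1.60×10^-8)(30.3)/(7.729e-07) = 0.6273 Ω
R_total = R_strand/N = 0.6273/37 = 0.0170 Ω

0.0170 Ω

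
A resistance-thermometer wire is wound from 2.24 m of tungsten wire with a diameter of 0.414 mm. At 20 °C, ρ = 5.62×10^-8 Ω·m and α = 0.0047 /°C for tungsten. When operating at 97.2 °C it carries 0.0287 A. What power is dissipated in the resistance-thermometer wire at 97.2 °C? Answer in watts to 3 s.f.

0.00105 W

A = π(d/2)² = π(2.0700e-04 m)² = 1.346e-07 m²
R₍20₎ = ρL/A = (5.62×10^-8)(2.24)/(1.346e-07) = 0.9352 Ω
R₍97.2₎ = R₍20₎(1 + αΔT) = 0.9352 × (1 + 0.0047×77.2) = 1.274 Ω
P = I²R = (0.0287)² × 1.274 = 0.00105 W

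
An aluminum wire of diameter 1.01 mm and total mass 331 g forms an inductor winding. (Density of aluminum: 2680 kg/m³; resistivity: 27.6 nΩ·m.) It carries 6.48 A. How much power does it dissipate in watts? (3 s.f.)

223 W

ρ = 27.6 nΩ·m = 2.76×10^-8 Ω·m
A = π(d/2)² = π(5.0500e-04 m)² = 8.0118e-07 m²
L = m/(density·A) = 0.331/(2680×8.0118e-07) = 154.2 m
R = ρL/A = (2.76×10^-8)(154.2)/(8.0118e-07) = 5.311 Ω
P = I²R = (6.48)² × 5.311 = 223 W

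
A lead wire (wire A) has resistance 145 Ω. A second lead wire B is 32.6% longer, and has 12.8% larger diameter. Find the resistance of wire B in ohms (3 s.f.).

R ∝ L/d², so R_B/R_A = (1 + 32.6/100) × (1 + 12.8/100)⁻²
= 1.326 × 0.7859 = 1.042
R_B = 1.042 × 145 = 151 Ω

151 Ω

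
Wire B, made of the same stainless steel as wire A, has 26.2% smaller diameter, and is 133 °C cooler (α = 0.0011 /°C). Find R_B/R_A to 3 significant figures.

1.57

R ∝ ρL/d² with ρ ∝ (1+αΔT), so R_B/R_A = (1 − 26.2/100)⁻² × (1 − 0.0011×133)
= 1.836 × 0.8537 = 1.57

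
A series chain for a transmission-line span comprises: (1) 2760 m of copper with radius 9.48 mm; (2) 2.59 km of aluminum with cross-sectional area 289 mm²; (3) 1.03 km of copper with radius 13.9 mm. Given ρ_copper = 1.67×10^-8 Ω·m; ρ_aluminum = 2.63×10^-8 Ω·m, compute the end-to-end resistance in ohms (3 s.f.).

Seg 1: A = πr² = π(9.4800e-03 m)² = 2.823e-04 m²
R_1 = (1.67×10^-8)(2760)/(2.823e-04) = 0.1633 Ω
Seg 2: A = 289 mm² = 2.890e-04 m²
R_2 = (2.63×10^-8)(2590)/(2.890e-04) = 0.2357 Ω
Seg 3: A = πr² = π(1.3900e-02 m)² = 6.070e-04 m²
R_3 = (1.67×10^-8)(1030)/(6.070e-04) = 0.02834 Ω
R_total = R_1 + R_2 + R_3 = 0.427 Ω

0.427 Ω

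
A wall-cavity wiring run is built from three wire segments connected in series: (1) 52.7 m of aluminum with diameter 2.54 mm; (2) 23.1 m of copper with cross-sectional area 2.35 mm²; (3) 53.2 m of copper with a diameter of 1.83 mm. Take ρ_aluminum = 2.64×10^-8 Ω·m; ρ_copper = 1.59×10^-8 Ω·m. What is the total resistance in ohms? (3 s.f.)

Seg 1: A = π(d/2)² = π(1.2700e-03 m)² = 5.067e-06 m²
R_1 = (2.64×10^-8)(52.7)/(5.067e-06) = 0.2746 Ω
Seg 2: A = 2.35 mm² = 2.350e-06 m²
R_2 = (1.59×10^-8)(23.1)/(2.350e-06) = 0.1563 Ω
Seg 3: A = π(d/2)² = π(9.1500e-04 m)² = 2.630e-06 m²
R_3 = (1.59×10^-8)(53.2)/(2.630e-06) = 0.3216 Ω
R_total = R_1 + R_2 + R_3 = 0.752 Ω

0.752 Ω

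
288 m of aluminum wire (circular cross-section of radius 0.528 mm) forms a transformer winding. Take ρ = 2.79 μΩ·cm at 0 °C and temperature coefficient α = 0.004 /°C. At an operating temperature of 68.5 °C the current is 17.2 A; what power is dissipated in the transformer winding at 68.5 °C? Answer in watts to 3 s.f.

ρ = 2.79 μΩ·cm = 2.79×10^-8 Ω·m
A = πr² = π(5.2800e-04 m)² = 8.758e-07 m²
R₍0₎ = ρL/A = (2.79×10^-8)(288)/(8.758e-07) = 9.174 Ω
R₍68.5₎ = R₍0₎(1 + αΔT) = 9.174 × (1 + 0.004×68.5) = 11.69 Ω
P = I²R = (17.2)² × 11.69 = 3460 W

3460 W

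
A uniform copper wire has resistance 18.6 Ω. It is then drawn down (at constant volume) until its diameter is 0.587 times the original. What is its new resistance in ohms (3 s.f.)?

Volume constant ⇒ L' = L/r² with r = 0.587. R' = ρL'/A' = ρ(L/r²)/(πr²d₀²/4) = R/r⁴.
R' = 8.423 × 18.6 = 157 Ω

157 Ω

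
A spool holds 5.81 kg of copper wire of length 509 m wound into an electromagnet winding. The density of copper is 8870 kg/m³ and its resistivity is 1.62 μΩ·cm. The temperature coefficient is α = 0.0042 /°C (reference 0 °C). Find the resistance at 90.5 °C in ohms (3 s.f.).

ρ = 1.62 μΩ·cm = 1.62×10^-8 Ω·m
A = m/(density·L) = 5.81/(8870×509) = 1.2869e-06 m²
R = ρL/A = (1.62×10^-8)(509)/(1.2869e-06) = 6.408 Ω
R(90.5 °C) = 6.408 × (1 + 0.0042×90.5) = 8.84 Ω

8.84 Ω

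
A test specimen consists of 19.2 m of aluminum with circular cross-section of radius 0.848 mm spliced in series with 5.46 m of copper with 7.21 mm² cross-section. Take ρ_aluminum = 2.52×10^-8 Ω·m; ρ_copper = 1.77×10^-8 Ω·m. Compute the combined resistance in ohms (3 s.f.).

Segment 1: A = πr² = π(8.4800e-04 m)² = 2.259e-06 m²
R₁ = ρL/A = (2.52×10^-8)(19.2)/(2.259e-06) = 0.2142 Ω
Segment 2: A = 7.21 mm² = 7.210e-06 m²
R₂ = (1.77×10^-8)(5.46)/(7.210e-06) = 0.0134 Ω
R = R₁ + R₂ = 0.228 Ω

0.228 Ω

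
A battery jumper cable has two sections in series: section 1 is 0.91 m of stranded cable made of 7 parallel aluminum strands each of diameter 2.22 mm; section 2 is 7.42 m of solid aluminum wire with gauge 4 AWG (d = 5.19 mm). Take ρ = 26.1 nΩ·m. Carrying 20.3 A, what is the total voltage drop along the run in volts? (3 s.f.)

ρ = 26.1 nΩ·m = 2.61×10^-8 Ω·m
Section 1: A_strand = π(1.1100e-03)² = 3.871e-06 m²; R₁ = ρL/(N·A_s) = (2.61×10^-8)(0.91)/(7×3.871e-06) = 8.766×10^-4 Ω
Section 2: A = π(5.19/2 mm)² = π(2.5950e-03 m)² = 2.116e-05 m²
R₂ = (2.61×10^-8)(7.42)/(2.116e-05) = 0.009154 Ω
R = R₁ + R₂ = 0.01003 Ω
V = IR = 20.3 × 0.01003 = 0.204 V

0.204 V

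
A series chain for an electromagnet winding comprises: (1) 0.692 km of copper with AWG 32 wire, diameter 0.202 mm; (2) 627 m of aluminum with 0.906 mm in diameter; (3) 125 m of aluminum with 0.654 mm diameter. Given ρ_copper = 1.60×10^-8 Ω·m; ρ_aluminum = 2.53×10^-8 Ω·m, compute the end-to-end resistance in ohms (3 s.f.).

Seg 1: A = π(0.202/2 mm)² = π(1.0100e-04 m)² = 3.205e-08 m²
R_1 = (1.60×10^-8)(692)/(3.205e-08) = 345.5 Ω
Seg 2: A = π(d/2)² = π(4.5300e-04 m)² = 6.447e-07 m²
R_2 = (2.53×10^-8)(627)/(6.447e-07) = 24.61 Ω
Seg 3: A = π(d/2)² = π(3.2700e-04 m)² = 3.359e-07 m²
R_3 = (2.53×10^-8)(125)/(3.359e-07) = 9.414 Ω
R_total = R_1 + R_2 + R_3 = 380 Ω

380 Ω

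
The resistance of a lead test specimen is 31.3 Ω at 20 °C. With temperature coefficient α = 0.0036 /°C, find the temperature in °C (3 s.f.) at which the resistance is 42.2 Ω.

117 °C

R = R₀(1 + α(T − T₀)) ⇒ T = T₀ + (R/R₀ − 1)/α
T = 20 + (42.2/31.3 − 1)/0.0036 = 20 + (0.3482)/0.0036 = 117 °C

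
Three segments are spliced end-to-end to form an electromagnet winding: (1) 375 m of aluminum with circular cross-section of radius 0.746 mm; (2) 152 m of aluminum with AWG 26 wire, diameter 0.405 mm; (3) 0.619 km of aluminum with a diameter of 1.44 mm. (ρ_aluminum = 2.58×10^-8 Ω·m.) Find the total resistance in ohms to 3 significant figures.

45.8 Ω

Seg 1: A = πr² = π(7.4600e-04 m)² = 1.748e-06 m²
R_1 = (2.58×10^-8)(375)/(1.748e-06) = 5.534 Ω
Seg 2: A = π(0.405/2 mm)² = π(2.0250e-04 m)² = 1.288e-07 m²
R_2 = (2.58×10^-8)(152)/(1.288e-07) = 30.44 Ω
Seg 3: A = π(d/2)² = π(7.2000e-04 m)² = 1.629e-06 m²
R_3 = (2.58×10^-8)(619)/(1.629e-06) = 9.806 Ω
R_total = R_1 + R_2 + R_3 = 45.8 Ω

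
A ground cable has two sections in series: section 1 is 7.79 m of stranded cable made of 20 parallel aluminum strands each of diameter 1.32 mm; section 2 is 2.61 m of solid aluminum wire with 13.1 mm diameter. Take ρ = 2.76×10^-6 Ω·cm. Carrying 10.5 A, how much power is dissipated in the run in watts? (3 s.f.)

ρ = 2.76×10^-6 Ω·cm = 2.76×10^-8 Ω·m
Section 1: A_strand = π(6.6000e-04)² = 1.368e-06 m²; R₁ = ρL/(N·A_s) = (2.76×10^-8)(7.79)/(20×1.368e-06) = 0.007856 Ω
Section 2: A = π(d/2)² = π(6.5500e-03 m)² = 1.348e-04 m²
R₂ = (2.76×10^-8)(2.61)/(1.348e-04) = 5.345×10^-4 Ω
R = R₁ + R₂ = 0.00839 Ω
P = I²R = (10.5)² × 0.00839 = 0.925 W

0.925 W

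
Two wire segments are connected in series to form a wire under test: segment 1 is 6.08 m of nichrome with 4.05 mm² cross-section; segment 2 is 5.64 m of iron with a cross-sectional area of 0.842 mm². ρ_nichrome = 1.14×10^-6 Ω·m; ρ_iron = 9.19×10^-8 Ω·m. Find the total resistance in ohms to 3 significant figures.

2.33 Ω

Segment 1: A = 4.05 mm² = 4.050e-06 m²
R₁ = ρL/A = (1.14×10^-6)(6.08)/(4.050e-06) = 1.711 Ω
Segment 2: A = 0.842 mm² = 8.420e-07 m²
R₂ = (9.19×10^-8)(5.64)/(8.420e-07) = 0.6156 Ω
R = R₁ + R₂ = 2.33 Ω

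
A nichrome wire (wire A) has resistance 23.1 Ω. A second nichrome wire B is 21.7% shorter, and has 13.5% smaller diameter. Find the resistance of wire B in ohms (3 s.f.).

R ∝ L/d², so R_B/R_A = (1 − 21.7/100) × (1 − 13.5/100)⁻²
= 0.783 × 1.337 = 1.046
R_B = 1.046 × 23.1 = 24.2 Ω

24.2 Ω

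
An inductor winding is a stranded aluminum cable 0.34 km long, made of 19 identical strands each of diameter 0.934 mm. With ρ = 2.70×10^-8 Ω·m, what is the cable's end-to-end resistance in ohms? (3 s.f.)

A_strand = π(4.6700e-04 m)² = 6.851e-07 m²
R_strand = ρL/A = (2.70×10^-8)(340)/(6.851e-07) = 13.4 Ω
R_total = R_strand/N = 13.4/19 = 0.705 Ω

0.705 Ω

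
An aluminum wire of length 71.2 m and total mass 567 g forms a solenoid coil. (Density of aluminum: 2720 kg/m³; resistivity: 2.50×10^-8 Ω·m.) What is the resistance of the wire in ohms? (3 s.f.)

0.608 Ω

A = m/(density·L) = 0.567/(2720×71.2) = 2.9278e-06 m²
R = ρL/A = (2.50×10^-8)(71.2)/(2.9278e-06) = 0.608 Ω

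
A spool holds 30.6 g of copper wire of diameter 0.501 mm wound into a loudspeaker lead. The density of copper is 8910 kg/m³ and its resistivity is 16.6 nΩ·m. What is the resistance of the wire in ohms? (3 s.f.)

ρ = 16.6 nΩ·m = 1.66×10^-8 Ω·m
A = π(d/2)² = π(2.5050e-04 m)² = 1.9714e-07 m²
L = m/(density·A) = 0.0306/(8910×1.9714e-07) = 17.42 m
R = ρL/A = (1.66×10^-8)(17.42)/(1.9714e-07) = 1.47 Ω

1.47 Ω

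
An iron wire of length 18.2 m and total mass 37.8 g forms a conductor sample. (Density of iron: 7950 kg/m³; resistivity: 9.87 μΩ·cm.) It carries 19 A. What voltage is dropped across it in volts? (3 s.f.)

ρ = 9.87 μΩ·cm = 9.87×10^-8 Ω·m
A = m/(density·L) = 0.0378/(7950×18.2) = 2.6125e-07 m²
R = ρL/A = (9.87×10^-8)(18.2)/(2.6125e-07) = 6.876 Ω
V = IR = 19 × 6.876 = 131 V

131 V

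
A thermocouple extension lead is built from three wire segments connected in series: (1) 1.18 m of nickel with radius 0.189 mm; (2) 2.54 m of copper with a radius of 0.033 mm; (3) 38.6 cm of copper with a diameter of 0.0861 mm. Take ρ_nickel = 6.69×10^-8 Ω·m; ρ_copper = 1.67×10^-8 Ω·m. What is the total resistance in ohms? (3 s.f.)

14.2 Ω

Seg 1: A = πr² = π(1.8900e-04 m)² = 1.122e-07 m²
R_1 = (6.69×10^-8)(1.18)/(1.122e-07) = 0.7035 Ω
Seg 2: A = πr² = π(3.3000e-05 m)² = 3.421e-09 m²
R_2 = (1.67×10^-8)(2.54)/(3.421e-09) = 12.4 Ω
Seg 3: A = π(d/2)² = π(4.3050e-05 m)² = 5.822e-09 m²
R_3 = (1.67×10^-8)(0.386)/(5.822e-09) = 1.107 Ω
R_total = R_1 + R_2 + R_3 = 14.2 Ω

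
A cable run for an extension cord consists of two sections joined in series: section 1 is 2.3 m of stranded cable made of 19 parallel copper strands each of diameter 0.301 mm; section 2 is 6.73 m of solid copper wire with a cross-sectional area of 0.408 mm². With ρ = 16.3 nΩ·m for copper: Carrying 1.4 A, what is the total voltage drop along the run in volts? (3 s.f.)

0.415 V

ρ = 16.3 nΩ·m = 1.63×10^-8 Ω·m
Section 1: A_strand = π(1.5050e-04)² = 7.116e-08 m²; R₁ = ρL/(N·A_s) = (1.63×10^-8)(2.3)/(19×7.116e-08) = 0.02773 Ω
Section 2: A = 0.408 mm² = 4.080e-07 m²
R₂ = (1.63×10^-8)(6.73)/(4.080e-07) = 0.2689 Ω
R = R₁ + R₂ = 0.2966 Ω
V = IR = 1.4 × 0.2966 = 0.415 V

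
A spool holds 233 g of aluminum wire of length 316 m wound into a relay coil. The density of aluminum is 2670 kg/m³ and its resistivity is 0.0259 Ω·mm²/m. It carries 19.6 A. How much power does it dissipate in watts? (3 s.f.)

ρ = 0.0259 Ω·mm²/m = 2.59×10^-8 Ω·m
A = m/(density·L) = 0.233/(2670×316) = 2.7616e-07 m²
R = ρL/A = (2.59×10^-8)(316)/(2.7616e-07) = 29.64 Ω
P = I²R = (19.6)² × 29.64 = 11400 W

11400 W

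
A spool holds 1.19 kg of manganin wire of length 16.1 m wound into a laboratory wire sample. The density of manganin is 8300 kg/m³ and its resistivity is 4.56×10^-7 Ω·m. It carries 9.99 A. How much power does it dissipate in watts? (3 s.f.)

A = m/(density·L) = 1.19/(8300×16.1) = 8.9052e-06 m²
R = ρL/A = (4.56×10^-7)(16.1)/(8.9052e-06) = 0.8244 Ω
P = I²R = (9.99)² × 0.8244 = 82.3 W

82.3 W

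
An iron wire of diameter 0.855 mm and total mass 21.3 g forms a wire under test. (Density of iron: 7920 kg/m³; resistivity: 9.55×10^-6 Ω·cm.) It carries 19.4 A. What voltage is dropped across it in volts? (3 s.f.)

15.1 V

ρ = 9.55×10^-6 Ω·cm = 9.55×10^-8 Ω·m
A = π(d/2)² = π(4.2750e-04 m)² = 5.7415e-07 m²
L = m/(density·A) = 0.0213/(7920×5.7415e-07) = 4.684 m
R = ρL/A = (9.55×10^-8)(4.684)/(5.7415e-07) = 0.7791 Ω
V = IR = 19.4 × 0.7791 = 15.1 V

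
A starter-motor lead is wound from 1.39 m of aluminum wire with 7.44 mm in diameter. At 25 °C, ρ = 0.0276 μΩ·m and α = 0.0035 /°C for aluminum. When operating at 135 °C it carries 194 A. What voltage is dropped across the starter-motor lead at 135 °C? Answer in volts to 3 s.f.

0.237 V

ρ = 0.0276 μΩ·m = 2.76×10^-8 Ω·m
A = π(d/2)² = π(3.7200e-03 m)² = 4.347e-05 m²
R₍25₎ = ρL/A = (2.76×10^-8)(1.39)/(4.347e-05) = 8.824×10^-4 Ω
R₍135₎ = R₍25₎(1 + αΔT) = 8.824×10^-4 × (1 + 0.0035×110) = 0.001222 Ω
V = IR = 194 × 0.001222 = 0.237 V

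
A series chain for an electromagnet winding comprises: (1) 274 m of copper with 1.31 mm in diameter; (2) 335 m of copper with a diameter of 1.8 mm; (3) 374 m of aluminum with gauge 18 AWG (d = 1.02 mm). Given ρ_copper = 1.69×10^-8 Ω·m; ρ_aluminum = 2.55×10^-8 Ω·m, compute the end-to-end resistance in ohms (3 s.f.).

17.3 Ω

Seg 1: A = π(d/2)² = π(6.5500e-04 m)² = 1.348e-06 m²
R_1 = (1.69×10^-8)(274)/(1.348e-06) = 3.436 Ω
Seg 2: A = π(d/2)² = π(9.0000e-04 m)² = 2.545e-06 m²
R_2 = (1.69×10^-8)(335)/(2.545e-06) = 2.225 Ω
Seg 3: A = π(1.02/2 mm)² = π(5.1000e-04 m)² = 8.171e-07 m²
R_3 = (2.55×10^-8)(374)/(8.171e-07) = 11.67 Ω
R_total = R_1 + R_2 + R_3 = 17.3 Ω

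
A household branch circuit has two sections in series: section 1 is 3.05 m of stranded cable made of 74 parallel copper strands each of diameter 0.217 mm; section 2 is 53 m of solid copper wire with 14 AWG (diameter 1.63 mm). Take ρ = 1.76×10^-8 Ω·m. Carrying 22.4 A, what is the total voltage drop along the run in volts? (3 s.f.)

10.5 V

Section 1: A_strand = π(1.0850e-04)² = 3.698e-08 m²; R₁ = ρL/(N·A_s) = (1.76×10^-8)(3.05)/(74×3.698e-08) = 0.01961 Ω
Section 2: A = π(1.63/2 mm)² = π(8.1500e-04 m)² = 2.087e-06 m²
R₂ = (1.76×10^-8)(53)/(2.087e-06) = 0.447 Ω
R = R₁ + R₂ = 0.4666 Ω
V = IR = 22.4 × 0.4666 = 10.5 V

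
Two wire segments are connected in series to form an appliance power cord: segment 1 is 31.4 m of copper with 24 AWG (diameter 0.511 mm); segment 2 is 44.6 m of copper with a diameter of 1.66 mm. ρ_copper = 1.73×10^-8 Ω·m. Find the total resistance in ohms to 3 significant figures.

3.01 Ω

Segment 1: A = π(0.511/2 mm)² = π(2.5550e-04 m)² = 2.051e-07 m²
R₁ = ρL/A = (1.73×10^-8)(31.4)/(2.051e-07) = 2.649 Ω
Segment 2: A = π(d/2)² = π(8.3000e-04 m)² = 2.164e-06 m²
R₂ = (1.73×10^-8)(44.6)/(2.164e-06) = 0.3565 Ω
R = R₁ + R₂ = 3.01 Ω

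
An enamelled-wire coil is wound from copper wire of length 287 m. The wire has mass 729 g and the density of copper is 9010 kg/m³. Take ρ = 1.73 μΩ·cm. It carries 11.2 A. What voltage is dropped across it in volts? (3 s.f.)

197 V

ρ = 1.73 μΩ·cm = 1.73×10^-8 Ω·m
A = m/(density·L) = 0.729/(9010×287) = 2.8192e-07 m²
R = ρL/A = (1.73×10^-8)(287)/(2.8192e-07) = 17.61 Ω
V = IR = 11.2 × 17.61 = 197 V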